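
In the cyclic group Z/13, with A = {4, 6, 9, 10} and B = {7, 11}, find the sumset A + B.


Work in Z/13Z: reduce every sum a + b modulo 13.
Enumerate all 8 pairs:
a = 4: 4+7=11, 4+11=2
a = 6: 6+7=0, 6+11=4
a = 9: 9+7=3, 9+11=7
a = 10: 10+7=4, 10+11=8
Distinct residues collected: {0, 2, 3, 4, 7, 8, 11}
|A + B| = 7 (out of 13 total residues).

A + B = {0, 2, 3, 4, 7, 8, 11}


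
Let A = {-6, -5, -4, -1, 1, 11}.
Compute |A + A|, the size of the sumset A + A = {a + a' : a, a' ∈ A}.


A + A = {a + a' : a, a' ∈ A}; |A| = 6.
General bounds: 2|A| - 1 ≤ |A + A| ≤ |A|(|A|+1)/2, i.e. 11 ≤ |A + A| ≤ 21.
Lower bound 2|A|-1 is attained iff A is an arithmetic progression.
Enumerate sums a + a' for a ≤ a' (symmetric, so this suffices):
a = -6: -6+-6=-12, -6+-5=-11, -6+-4=-10, -6+-1=-7, -6+1=-5, -6+11=5
a = -5: -5+-5=-10, -5+-4=-9, -5+-1=-6, -5+1=-4, -5+11=6
a = -4: -4+-4=-8, -4+-1=-5, -4+1=-3, -4+11=7
a = -1: -1+-1=-2, -1+1=0, -1+11=10
a = 1: 1+1=2, 1+11=12
a = 11: 11+11=22
Distinct sums: {-12, -11, -10, -9, -8, -7, -6, -5, -4, -3, -2, 0, 2, 5, 6, 7, 10, 12, 22}
|A + A| = 19

|A + A| = 19


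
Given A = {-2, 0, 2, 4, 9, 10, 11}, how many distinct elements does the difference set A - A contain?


A - A = {a - a' : a, a' ∈ A}; |A| = 7.
Bounds: 2|A|-1 ≤ |A - A| ≤ |A|² - |A| + 1, i.e. 13 ≤ |A - A| ≤ 43.
Note: 0 ∈ A - A always (from a - a). The set is symmetric: if d ∈ A - A then -d ∈ A - A.
Enumerate nonzero differences d = a - a' with a > a' (then include -d):
Positive differences: {1, 2, 4, 5, 6, 7, 8, 9, 10, 11, 12, 13}
Full difference set: {0} ∪ (positive diffs) ∪ (negative diffs).
|A - A| = 1 + 2·12 = 25 (matches direct enumeration: 25).

|A - A| = 25


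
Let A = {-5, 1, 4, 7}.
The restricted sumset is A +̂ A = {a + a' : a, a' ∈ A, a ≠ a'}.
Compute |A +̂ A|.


Restricted sumset: A +̂ A = {a + a' : a ∈ A, a' ∈ A, a ≠ a'}.
Equivalently, take A + A and drop any sum 2a that is achievable ONLY as a + a for a ∈ A (i.e. sums representable only with equal summands).
Enumerate pairs (a, a') with a < a' (symmetric, so each unordered pair gives one sum; this covers all a ≠ a'):
  -5 + 1 = -4
  -5 + 4 = -1
  -5 + 7 = 2
  1 + 4 = 5
  1 + 7 = 8
  4 + 7 = 11
Collected distinct sums: {-4, -1, 2, 5, 8, 11}
|A +̂ A| = 6
(Reference bound: |A +̂ A| ≥ 2|A| - 3 for |A| ≥ 2, with |A| = 4 giving ≥ 5.)

|A +̂ A| = 6


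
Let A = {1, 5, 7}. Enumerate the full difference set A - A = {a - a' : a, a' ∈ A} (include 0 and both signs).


A - A = {a - a' : a, a' ∈ A}.
Compute a - a' for each ordered pair (a, a'):
a = 1: 1-1=0, 1-5=-4, 1-7=-6
a = 5: 5-1=4, 5-5=0, 5-7=-2
a = 7: 7-1=6, 7-5=2, 7-7=0
Collecting distinct values (and noting 0 appears from a-a):
A - A = {-6, -4, -2, 0, 2, 4, 6}
|A - A| = 7

A - A = {-6, -4, -2, 0, 2, 4, 6}


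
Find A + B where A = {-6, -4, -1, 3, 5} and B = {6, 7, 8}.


A + B = {a + b : a ∈ A, b ∈ B}.
Enumerate all |A|·|B| = 5·3 = 15 pairs (a, b) and collect distinct sums.
a = -6: -6+6=0, -6+7=1, -6+8=2
a = -4: -4+6=2, -4+7=3, -4+8=4
a = -1: -1+6=5, -1+7=6, -1+8=7
a = 3: 3+6=9, 3+7=10, 3+8=11
a = 5: 5+6=11, 5+7=12, 5+8=13
Collecting distinct sums: A + B = {0, 1, 2, 3, 4, 5, 6, 7, 9, 10, 11, 12, 13}
|A + B| = 13

A + B = {0, 1, 2, 3, 4, 5, 6, 7, 9, 10, 11, 12, 13}


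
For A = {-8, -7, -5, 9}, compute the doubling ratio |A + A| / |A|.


|A| = 4.
Compute A + A by enumerating all 16 pairs.
A + A = {-16, -15, -14, -13, -12, -10, 1, 2, 4, 18}, so |A + A| = 10.
K = |A + A| / |A| = 10/4 = 5/2 ≈ 2.5000.
Reference: AP of size 4 gives K = 7/4 ≈ 1.7500; a fully generic set of size 4 gives K ≈ 2.5000.

|A| = 4, |A + A| = 10, K = 10/4 = 5/2.


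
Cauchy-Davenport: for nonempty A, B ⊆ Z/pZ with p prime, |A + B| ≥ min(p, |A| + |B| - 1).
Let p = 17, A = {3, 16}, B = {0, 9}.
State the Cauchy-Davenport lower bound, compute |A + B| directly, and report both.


Cauchy-Davenport: |A + B| ≥ min(p, |A| + |B| - 1) for A, B nonempty in Z/pZ.
|A| = 2, |B| = 2, p = 17.
CD lower bound = min(17, 2 + 2 - 1) = min(17, 3) = 3.
Compute A + B mod 17 directly:
a = 3: 3+0=3, 3+9=12
a = 16: 16+0=16, 16+9=8
A + B = {3, 8, 12, 16}, so |A + B| = 4.
Verify: 4 ≥ 3? Yes ✓.

CD lower bound = 3, actual |A + B| = 4.


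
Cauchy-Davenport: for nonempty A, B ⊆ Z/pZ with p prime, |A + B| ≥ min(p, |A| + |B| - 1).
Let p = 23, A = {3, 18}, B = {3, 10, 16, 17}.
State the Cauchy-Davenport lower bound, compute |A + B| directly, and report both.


Cauchy-Davenport: |A + B| ≥ min(p, |A| + |B| - 1) for A, B nonempty in Z/pZ.
|A| = 2, |B| = 4, p = 23.
CD lower bound = min(23, 2 + 4 - 1) = min(23, 5) = 5.
Compute A + B mod 23 directly:
a = 3: 3+3=6, 3+10=13, 3+16=19, 3+17=20
a = 18: 18+3=21, 18+10=5, 18+16=11, 18+17=12
A + B = {5, 6, 11, 12, 13, 19, 20, 21}, so |A + B| = 8.
Verify: 8 ≥ 5? Yes ✓.

CD lower bound = 5, actual |A + B| = 8.


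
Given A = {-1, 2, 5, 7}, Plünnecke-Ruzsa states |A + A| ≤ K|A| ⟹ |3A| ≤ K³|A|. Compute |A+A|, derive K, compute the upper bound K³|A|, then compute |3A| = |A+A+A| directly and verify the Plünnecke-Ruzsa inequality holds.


|A| = 4.
Step 1: Compute A + A by enumerating all 16 pairs.
A + A = {-2, 1, 4, 6, 7, 9, 10, 12, 14}, so |A + A| = 9.
Step 2: Doubling constant K = |A + A|/|A| = 9/4 = 9/4 ≈ 2.2500.
Step 3: Plünnecke-Ruzsa gives |3A| ≤ K³·|A| = (2.2500)³ · 4 ≈ 45.5625.
Step 4: Compute 3A = A + A + A directly by enumerating all triples (a,b,c) ∈ A³; |3A| = 16.
Step 5: Check 16 ≤ 45.5625? Yes ✓.

K = 9/4, Plünnecke-Ruzsa bound K³|A| ≈ 45.5625, |3A| = 16, inequality holds.


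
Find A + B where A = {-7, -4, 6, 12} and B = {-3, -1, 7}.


A + B = {a + b : a ∈ A, b ∈ B}.
Enumerate all |A|·|B| = 4·3 = 12 pairs (a, b) and collect distinct sums.
a = -7: -7+-3=-10, -7+-1=-8, -7+7=0
a = -4: -4+-3=-7, -4+-1=-5, -4+7=3
a = 6: 6+-3=3, 6+-1=5, 6+7=13
a = 12: 12+-3=9, 12+-1=11, 12+7=19
Collecting distinct sums: A + B = {-10, -8, -7, -5, 0, 3, 5, 9, 11, 13, 19}
|A + B| = 11

A + B = {-10, -8, -7, -5, 0, 3, 5, 9, 11, 13, 19}


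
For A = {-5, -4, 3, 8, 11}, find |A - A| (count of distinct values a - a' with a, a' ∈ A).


A - A = {a - a' : a, a' ∈ A}; |A| = 5.
Bounds: 2|A|-1 ≤ |A - A| ≤ |A|² - |A| + 1, i.e. 9 ≤ |A - A| ≤ 21.
Note: 0 ∈ A - A always (from a - a). The set is symmetric: if d ∈ A - A then -d ∈ A - A.
Enumerate nonzero differences d = a - a' with a > a' (then include -d):
Positive differences: {1, 3, 5, 7, 8, 12, 13, 15, 16}
Full difference set: {0} ∪ (positive diffs) ∪ (negative diffs).
|A - A| = 1 + 2·9 = 19 (matches direct enumeration: 19).

|A - A| = 19


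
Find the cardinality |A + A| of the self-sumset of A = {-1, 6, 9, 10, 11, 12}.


A + A = {a + a' : a, a' ∈ A}; |A| = 6.
General bounds: 2|A| - 1 ≤ |A + A| ≤ |A|(|A|+1)/2, i.e. 11 ≤ |A + A| ≤ 21.
Lower bound 2|A|-1 is attained iff A is an arithmetic progression.
Enumerate sums a + a' for a ≤ a' (symmetric, so this suffices):
a = -1: -1+-1=-2, -1+6=5, -1+9=8, -1+10=9, -1+11=10, -1+12=11
a = 6: 6+6=12, 6+9=15, 6+10=16, 6+11=17, 6+12=18
a = 9: 9+9=18, 9+10=19, 9+11=20, 9+12=21
a = 10: 10+10=20, 10+11=21, 10+12=22
a = 11: 11+11=22, 11+12=23
a = 12: 12+12=24
Distinct sums: {-2, 5, 8, 9, 10, 11, 12, 15, 16, 17, 18, 19, 20, 21, 22, 23, 24}
|A + A| = 17

|A + A| = 17


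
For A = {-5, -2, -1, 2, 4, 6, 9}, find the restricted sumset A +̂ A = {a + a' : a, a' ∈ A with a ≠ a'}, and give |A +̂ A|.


Restricted sumset: A +̂ A = {a + a' : a ∈ A, a' ∈ A, a ≠ a'}.
Equivalently, take A + A and drop any sum 2a that is achievable ONLY as a + a for a ∈ A (i.e. sums representable only with equal summands).
Enumerate pairs (a, a') with a < a' (symmetric, so each unordered pair gives one sum; this covers all a ≠ a'):
  -5 + -2 = -7
  -5 + -1 = -6
  -5 + 2 = -3
  -5 + 4 = -1
  -5 + 6 = 1
  -5 + 9 = 4
  -2 + -1 = -3
  -2 + 2 = 0
  -2 + 4 = 2
  -2 + 6 = 4
  -2 + 9 = 7
  -1 + 2 = 1
  -1 + 4 = 3
  -1 + 6 = 5
  -1 + 9 = 8
  2 + 4 = 6
  2 + 6 = 8
  2 + 9 = 11
  4 + 6 = 10
  4 + 9 = 13
  6 + 9 = 15
Collected distinct sums: {-7, -6, -3, -1, 0, 1, 2, 3, 4, 5, 6, 7, 8, 10, 11, 13, 15}
|A +̂ A| = 17
(Reference bound: |A +̂ A| ≥ 2|A| - 3 for |A| ≥ 2, with |A| = 7 giving ≥ 11.)

|A +̂ A| = 17


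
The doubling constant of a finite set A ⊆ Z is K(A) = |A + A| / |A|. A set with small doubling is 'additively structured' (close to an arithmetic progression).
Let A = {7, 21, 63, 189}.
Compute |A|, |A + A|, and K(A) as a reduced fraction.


|A| = 4.
Compute A + A by enumerating all 16 pairs.
A + A = {14, 28, 42, 70, 84, 126, 196, 210, 252, 378}, so |A + A| = 10.
K = |A + A| / |A| = 10/4 = 5/2 ≈ 2.5000.
Reference: AP of size 4 gives K = 7/4 ≈ 1.7500; a fully generic set of size 4 gives K ≈ 2.5000.

|A| = 4, |A + A| = 10, K = 10/4 = 5/2.


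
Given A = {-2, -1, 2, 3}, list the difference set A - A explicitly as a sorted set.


A - A = {a - a' : a, a' ∈ A}.
Compute a - a' for each ordered pair (a, a'):
a = -2: -2--2=0, -2--1=-1, -2-2=-4, -2-3=-5
a = -1: -1--2=1, -1--1=0, -1-2=-3, -1-3=-4
a = 2: 2--2=4, 2--1=3, 2-2=0, 2-3=-1
a = 3: 3--2=5, 3--1=4, 3-2=1, 3-3=0
Collecting distinct values (and noting 0 appears from a-a):
A - A = {-5, -4, -3, -1, 0, 1, 3, 4, 5}
|A - A| = 9

A - A = {-5, -4, -3, -1, 0, 1, 3, 4, 5}


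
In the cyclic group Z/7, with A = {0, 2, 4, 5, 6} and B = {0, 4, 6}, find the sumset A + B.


Work in Z/7Z: reduce every sum a + b modulo 7.
Enumerate all 15 pairs:
a = 0: 0+0=0, 0+4=4, 0+6=6
a = 2: 2+0=2, 2+4=6, 2+6=1
a = 4: 4+0=4, 4+4=1, 4+6=3
a = 5: 5+0=5, 5+4=2, 5+6=4
a = 6: 6+0=6, 6+4=3, 6+6=5
Distinct residues collected: {0, 1, 2, 3, 4, 5, 6}
|A + B| = 7 (out of 7 total residues).

A + B = {0, 1, 2, 3, 4, 5, 6}


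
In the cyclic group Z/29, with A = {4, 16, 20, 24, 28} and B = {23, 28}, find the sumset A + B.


Work in Z/29Z: reduce every sum a + b modulo 29.
Enumerate all 10 pairs:
a = 4: 4+23=27, 4+28=3
a = 16: 16+23=10, 16+28=15
a = 20: 20+23=14, 20+28=19
a = 24: 24+23=18, 24+28=23
a = 28: 28+23=22, 28+28=27
Distinct residues collected: {3, 10, 14, 15, 18, 19, 22, 23, 27}
|A + B| = 9 (out of 29 total residues).

A + B = {3, 10, 14, 15, 18, 19, 22, 23, 27}


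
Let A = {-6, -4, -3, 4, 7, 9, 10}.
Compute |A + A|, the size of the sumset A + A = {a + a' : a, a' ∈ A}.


A + A = {a + a' : a, a' ∈ A}; |A| = 7.
General bounds: 2|A| - 1 ≤ |A + A| ≤ |A|(|A|+1)/2, i.e. 13 ≤ |A + A| ≤ 28.
Lower bound 2|A|-1 is attained iff A is an arithmetic progression.
Enumerate sums a + a' for a ≤ a' (symmetric, so this suffices):
a = -6: -6+-6=-12, -6+-4=-10, -6+-3=-9, -6+4=-2, -6+7=1, -6+9=3, -6+10=4
a = -4: -4+-4=-8, -4+-3=-7, -4+4=0, -4+7=3, -4+9=5, -4+10=6
a = -3: -3+-3=-6, -3+4=1, -3+7=4, -3+9=6, -3+10=7
a = 4: 4+4=8, 4+7=11, 4+9=13, 4+10=14
a = 7: 7+7=14, 7+9=16, 7+10=17
a = 9: 9+9=18, 9+10=19
a = 10: 10+10=20
Distinct sums: {-12, -10, -9, -8, -7, -6, -2, 0, 1, 3, 4, 5, 6, 7, 8, 11, 13, 14, 16, 17, 18, 19, 20}
|A + A| = 23

|A + A| = 23


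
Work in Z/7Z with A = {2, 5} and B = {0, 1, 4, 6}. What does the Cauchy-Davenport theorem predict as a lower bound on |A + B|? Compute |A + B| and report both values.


Cauchy-Davenport: |A + B| ≥ min(p, |A| + |B| - 1) for A, B nonempty in Z/pZ.
|A| = 2, |B| = 4, p = 7.
CD lower bound = min(7, 2 + 4 - 1) = min(7, 5) = 5.
Compute A + B mod 7 directly:
a = 2: 2+0=2, 2+1=3, 2+4=6, 2+6=1
a = 5: 5+0=5, 5+1=6, 5+4=2, 5+6=4
A + B = {1, 2, 3, 4, 5, 6}, so |A + B| = 6.
Verify: 6 ≥ 5? Yes ✓.

CD lower bound = 5, actual |A + B| = 6.


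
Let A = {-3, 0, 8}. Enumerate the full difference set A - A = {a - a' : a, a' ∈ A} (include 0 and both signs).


A - A = {a - a' : a, a' ∈ A}.
Compute a - a' for each ordered pair (a, a'):
a = -3: -3--3=0, -3-0=-3, -3-8=-11
a = 0: 0--3=3, 0-0=0, 0-8=-8
a = 8: 8--3=11, 8-0=8, 8-8=0
Collecting distinct values (and noting 0 appears from a-a):
A - A = {-11, -8, -3, 0, 3, 8, 11}
|A - A| = 7

A - A = {-11, -8, -3, 0, 3, 8, 11}


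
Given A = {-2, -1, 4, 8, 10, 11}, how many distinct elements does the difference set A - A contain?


A - A = {a - a' : a, a' ∈ A}; |A| = 6.
Bounds: 2|A|-1 ≤ |A - A| ≤ |A|² - |A| + 1, i.e. 11 ≤ |A - A| ≤ 31.
Note: 0 ∈ A - A always (from a - a). The set is symmetric: if d ∈ A - A then -d ∈ A - A.
Enumerate nonzero differences d = a - a' with a > a' (then include -d):
Positive differences: {1, 2, 3, 4, 5, 6, 7, 9, 10, 11, 12, 13}
Full difference set: {0} ∪ (positive diffs) ∪ (negative diffs).
|A - A| = 1 + 2·12 = 25 (matches direct enumeration: 25).

|A - A| = 25


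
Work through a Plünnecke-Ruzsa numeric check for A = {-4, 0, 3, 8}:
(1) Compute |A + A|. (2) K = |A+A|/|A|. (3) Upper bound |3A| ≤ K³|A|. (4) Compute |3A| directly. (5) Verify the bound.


|A| = 4.
Step 1: Compute A + A by enumerating all 16 pairs.
A + A = {-8, -4, -1, 0, 3, 4, 6, 8, 11, 16}, so |A + A| = 10.
Step 2: Doubling constant K = |A + A|/|A| = 10/4 = 10/4 ≈ 2.5000.
Step 3: Plünnecke-Ruzsa gives |3A| ≤ K³·|A| = (2.5000)³ · 4 ≈ 62.5000.
Step 4: Compute 3A = A + A + A directly by enumerating all triples (a,b,c) ∈ A³; |3A| = 19.
Step 5: Check 19 ≤ 62.5000? Yes ✓.

K = 10/4, Plünnecke-Ruzsa bound K³|A| ≈ 62.5000, |3A| = 19, inequality holds.


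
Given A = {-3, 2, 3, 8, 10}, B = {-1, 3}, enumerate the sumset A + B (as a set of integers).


A + B = {a + b : a ∈ A, b ∈ B}.
Enumerate all |A|·|B| = 5·2 = 10 pairs (a, b) and collect distinct sums.
a = -3: -3+-1=-4, -3+3=0
a = 2: 2+-1=1, 2+3=5
a = 3: 3+-1=2, 3+3=6
a = 8: 8+-1=7, 8+3=11
a = 10: 10+-1=9, 10+3=13
Collecting distinct sums: A + B = {-4, 0, 1, 2, 5, 6, 7, 9, 11, 13}
|A + B| = 10

A + B = {-4, 0, 1, 2, 5, 6, 7, 9, 11, 13}


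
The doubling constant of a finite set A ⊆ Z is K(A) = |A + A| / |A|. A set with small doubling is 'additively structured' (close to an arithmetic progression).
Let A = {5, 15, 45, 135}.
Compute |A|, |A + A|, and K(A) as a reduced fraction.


|A| = 4.
Compute A + A by enumerating all 16 pairs.
A + A = {10, 20, 30, 50, 60, 90, 140, 150, 180, 270}, so |A + A| = 10.
K = |A + A| / |A| = 10/4 = 5/2 ≈ 2.5000.
Reference: AP of size 4 gives K = 7/4 ≈ 1.7500; a fully generic set of size 4 gives K ≈ 2.5000.

|A| = 4, |A + A| = 10, K = 10/4 = 5/2.


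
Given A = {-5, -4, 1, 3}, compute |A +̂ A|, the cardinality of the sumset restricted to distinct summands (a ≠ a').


Restricted sumset: A +̂ A = {a + a' : a ∈ A, a' ∈ A, a ≠ a'}.
Equivalently, take A + A and drop any sum 2a that is achievable ONLY as a + a for a ∈ A (i.e. sums representable only with equal summands).
Enumerate pairs (a, a') with a < a' (symmetric, so each unordered pair gives one sum; this covers all a ≠ a'):
  -5 + -4 = -9
  -5 + 1 = -4
  -5 + 3 = -2
  -4 + 1 = -3
  -4 + 3 = -1
  1 + 3 = 4
Collected distinct sums: {-9, -4, -3, -2, -1, 4}
|A +̂ A| = 6
(Reference bound: |A +̂ A| ≥ 2|A| - 3 for |A| ≥ 2, with |A| = 4 giving ≥ 5.)

|A +̂ A| = 6


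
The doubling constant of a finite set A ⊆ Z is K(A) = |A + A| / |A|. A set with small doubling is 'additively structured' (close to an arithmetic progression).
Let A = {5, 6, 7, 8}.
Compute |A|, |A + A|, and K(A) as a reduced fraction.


|A| = 4.
Compute A + A by enumerating all 16 pairs.
A + A = {10, 11, 12, 13, 14, 15, 16}, so |A + A| = 7.
K = |A + A| / |A| = 7/4 (already in lowest terms) ≈ 1.7500.
Reference: AP of size 4 gives K = 7/4 ≈ 1.7500; a fully generic set of size 4 gives K ≈ 2.5000.

|A| = 4, |A + A| = 7, K = 7/4.


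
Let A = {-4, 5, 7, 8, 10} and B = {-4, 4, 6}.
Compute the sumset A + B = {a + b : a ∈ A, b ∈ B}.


A + B = {a + b : a ∈ A, b ∈ B}.
Enumerate all |A|·|B| = 5·3 = 15 pairs (a, b) and collect distinct sums.
a = -4: -4+-4=-8, -4+4=0, -4+6=2
a = 5: 5+-4=1, 5+4=9, 5+6=11
a = 7: 7+-4=3, 7+4=11, 7+6=13
a = 8: 8+-4=4, 8+4=12, 8+6=14
a = 10: 10+-4=6, 10+4=14, 10+6=16
Collecting distinct sums: A + B = {-8, 0, 1, 2, 3, 4, 6, 9, 11, 12, 13, 14, 16}
|A + B| = 13

A + B = {-8, 0, 1, 2, 3, 4, 6, 9, 11, 12, 13, 14, 16}


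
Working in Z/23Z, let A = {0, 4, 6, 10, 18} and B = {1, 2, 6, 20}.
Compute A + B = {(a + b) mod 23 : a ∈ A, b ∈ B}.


Work in Z/23Z: reduce every sum a + b modulo 23.
Enumerate all 20 pairs:
a = 0: 0+1=1, 0+2=2, 0+6=6, 0+20=20
a = 4: 4+1=5, 4+2=6, 4+6=10, 4+20=1
a = 6: 6+1=7, 6+2=8, 6+6=12, 6+20=3
a = 10: 10+1=11, 10+2=12, 10+6=16, 10+20=7
a = 18: 18+1=19, 18+2=20, 18+6=1, 18+20=15
Distinct residues collected: {1, 2, 3, 5, 6, 7, 8, 10, 11, 12, 15, 16, 19, 20}
|A + B| = 14 (out of 23 total residues).

A + B = {1, 2, 3, 5, 6, 7, 8, 10, 11, 12, 15, 16, 19, 20}


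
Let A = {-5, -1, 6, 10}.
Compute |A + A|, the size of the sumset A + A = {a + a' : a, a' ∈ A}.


A + A = {a + a' : a, a' ∈ A}; |A| = 4.
General bounds: 2|A| - 1 ≤ |A + A| ≤ |A|(|A|+1)/2, i.e. 7 ≤ |A + A| ≤ 10.
Lower bound 2|A|-1 is attained iff A is an arithmetic progression.
Enumerate sums a + a' for a ≤ a' (symmetric, so this suffices):
a = -5: -5+-5=-10, -5+-1=-6, -5+6=1, -5+10=5
a = -1: -1+-1=-2, -1+6=5, -1+10=9
a = 6: 6+6=12, 6+10=16
a = 10: 10+10=20
Distinct sums: {-10, -6, -2, 1, 5, 9, 12, 16, 20}
|A + A| = 9

|A + A| = 9


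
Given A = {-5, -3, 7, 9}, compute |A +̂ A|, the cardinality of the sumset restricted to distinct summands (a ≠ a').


Restricted sumset: A +̂ A = {a + a' : a ∈ A, a' ∈ A, a ≠ a'}.
Equivalently, take A + A and drop any sum 2a that is achievable ONLY as a + a for a ∈ A (i.e. sums representable only with equal summands).
Enumerate pairs (a, a') with a < a' (symmetric, so each unordered pair gives one sum; this covers all a ≠ a'):
  -5 + -3 = -8
  -5 + 7 = 2
  -5 + 9 = 4
  -3 + 7 = 4
  -3 + 9 = 6
  7 + 9 = 16
Collected distinct sums: {-8, 2, 4, 6, 16}
|A +̂ A| = 5
(Reference bound: |A +̂ A| ≥ 2|A| - 3 for |A| ≥ 2, with |A| = 4 giving ≥ 5.)

|A +̂ A| = 5


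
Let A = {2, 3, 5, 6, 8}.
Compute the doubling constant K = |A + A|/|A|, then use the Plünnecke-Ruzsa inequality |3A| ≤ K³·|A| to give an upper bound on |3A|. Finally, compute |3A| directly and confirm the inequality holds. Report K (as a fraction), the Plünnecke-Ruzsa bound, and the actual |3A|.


|A| = 5.
Step 1: Compute A + A by enumerating all 25 pairs.
A + A = {4, 5, 6, 7, 8, 9, 10, 11, 12, 13, 14, 16}, so |A + A| = 12.
Step 2: Doubling constant K = |A + A|/|A| = 12/5 = 12/5 ≈ 2.4000.
Step 3: Plünnecke-Ruzsa gives |3A| ≤ K³·|A| = (2.4000)³ · 5 ≈ 69.1200.
Step 4: Compute 3A = A + A + A directly by enumerating all triples (a,b,c) ∈ A³; |3A| = 18.
Step 5: Check 18 ≤ 69.1200? Yes ✓.

K = 12/5, Plünnecke-Ruzsa bound K³|A| ≈ 69.1200, |3A| = 18, inequality holds.


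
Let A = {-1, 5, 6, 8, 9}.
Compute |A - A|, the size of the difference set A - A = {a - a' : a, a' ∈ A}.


A - A = {a - a' : a, a' ∈ A}; |A| = 5.
Bounds: 2|A|-1 ≤ |A - A| ≤ |A|² - |A| + 1, i.e. 9 ≤ |A - A| ≤ 21.
Note: 0 ∈ A - A always (from a - a). The set is symmetric: if d ∈ A - A then -d ∈ A - A.
Enumerate nonzero differences d = a - a' with a > a' (then include -d):
Positive differences: {1, 2, 3, 4, 6, 7, 9, 10}
Full difference set: {0} ∪ (positive diffs) ∪ (negative diffs).
|A - A| = 1 + 2·8 = 17 (matches direct enumeration: 17).

|A - A| = 17


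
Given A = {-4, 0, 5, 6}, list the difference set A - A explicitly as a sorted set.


A - A = {a - a' : a, a' ∈ A}.
Compute a - a' for each ordered pair (a, a'):
a = -4: -4--4=0, -4-0=-4, -4-5=-9, -4-6=-10
a = 0: 0--4=4, 0-0=0, 0-5=-5, 0-6=-6
a = 5: 5--4=9, 5-0=5, 5-5=0, 5-6=-1
a = 6: 6--4=10, 6-0=6, 6-5=1, 6-6=0
Collecting distinct values (and noting 0 appears from a-a):
A - A = {-10, -9, -6, -5, -4, -1, 0, 1, 4, 5, 6, 9, 10}
|A - A| = 13

A - A = {-10, -9, -6, -5, -4, -1, 0, 1, 4, 5, 6, 9, 10}


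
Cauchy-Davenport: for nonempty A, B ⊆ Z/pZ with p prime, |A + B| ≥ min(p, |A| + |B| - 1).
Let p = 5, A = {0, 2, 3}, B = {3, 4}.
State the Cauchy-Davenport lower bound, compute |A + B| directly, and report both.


Cauchy-Davenport: |A + B| ≥ min(p, |A| + |B| - 1) for A, B nonempty in Z/pZ.
|A| = 3, |B| = 2, p = 5.
CD lower bound = min(5, 3 + 2 - 1) = min(5, 4) = 4.
Compute A + B mod 5 directly:
a = 0: 0+3=3, 0+4=4
a = 2: 2+3=0, 2+4=1
a = 3: 3+3=1, 3+4=2
A + B = {0, 1, 2, 3, 4}, so |A + B| = 5.
Verify: 5 ≥ 4? Yes ✓.

CD lower bound = 4, actual |A + B| = 5.


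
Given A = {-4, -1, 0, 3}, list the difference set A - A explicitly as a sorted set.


A - A = {a - a' : a, a' ∈ A}.
Compute a - a' for each ordered pair (a, a'):
a = -4: -4--4=0, -4--1=-3, -4-0=-4, -4-3=-7
a = -1: -1--4=3, -1--1=0, -1-0=-1, -1-3=-4
a = 0: 0--4=4, 0--1=1, 0-0=0, 0-3=-3
a = 3: 3--4=7, 3--1=4, 3-0=3, 3-3=0
Collecting distinct values (and noting 0 appears from a-a):
A - A = {-7, -4, -3, -1, 0, 1, 3, 4, 7}
|A - A| = 9

A - A = {-7, -4, -3, -1, 0, 1, 3, 4, 7}


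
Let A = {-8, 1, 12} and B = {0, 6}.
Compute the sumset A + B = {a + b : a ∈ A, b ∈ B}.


A + B = {a + b : a ∈ A, b ∈ B}.
Enumerate all |A|·|B| = 3·2 = 6 pairs (a, b) and collect distinct sums.
a = -8: -8+0=-8, -8+6=-2
a = 1: 1+0=1, 1+6=7
a = 12: 12+0=12, 12+6=18
Collecting distinct sums: A + B = {-8, -2, 1, 7, 12, 18}
|A + B| = 6

A + B = {-8, -2, 1, 7, 12, 18}


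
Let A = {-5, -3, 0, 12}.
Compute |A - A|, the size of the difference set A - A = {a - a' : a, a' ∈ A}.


A - A = {a - a' : a, a' ∈ A}; |A| = 4.
Bounds: 2|A|-1 ≤ |A - A| ≤ |A|² - |A| + 1, i.e. 7 ≤ |A - A| ≤ 13.
Note: 0 ∈ A - A always (from a - a). The set is symmetric: if d ∈ A - A then -d ∈ A - A.
Enumerate nonzero differences d = a - a' with a > a' (then include -d):
Positive differences: {2, 3, 5, 12, 15, 17}
Full difference set: {0} ∪ (positive diffs) ∪ (negative diffs).
|A - A| = 1 + 2·6 = 13 (matches direct enumeration: 13).

|A - A| = 13


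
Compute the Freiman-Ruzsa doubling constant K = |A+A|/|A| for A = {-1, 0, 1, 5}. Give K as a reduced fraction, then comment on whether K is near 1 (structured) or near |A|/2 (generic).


|A| = 4.
Compute A + A by enumerating all 16 pairs.
A + A = {-2, -1, 0, 1, 2, 4, 5, 6, 10}, so |A + A| = 9.
K = |A + A| / |A| = 9/4 (already in lowest terms) ≈ 2.2500.
Reference: AP of size 4 gives K = 7/4 ≈ 1.7500; a fully generic set of size 4 gives K ≈ 2.5000.

|A| = 4, |A + A| = 9, K = 9/4.


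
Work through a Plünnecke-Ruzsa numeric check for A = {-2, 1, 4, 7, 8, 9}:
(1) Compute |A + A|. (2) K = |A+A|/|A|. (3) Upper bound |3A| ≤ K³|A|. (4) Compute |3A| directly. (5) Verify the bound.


|A| = 6.
Step 1: Compute A + A by enumerating all 36 pairs.
A + A = {-4, -1, 2, 5, 6, 7, 8, 9, 10, 11, 12, 13, 14, 15, 16, 17, 18}, so |A + A| = 17.
Step 2: Doubling constant K = |A + A|/|A| = 17/6 = 17/6 ≈ 2.8333.
Step 3: Plünnecke-Ruzsa gives |3A| ≤ K³·|A| = (2.8333)³ · 6 ≈ 136.4722.
Step 4: Compute 3A = A + A + A directly by enumerating all triples (a,b,c) ∈ A³; |3A| = 28.
Step 5: Check 28 ≤ 136.4722? Yes ✓.

K = 17/6, Plünnecke-Ruzsa bound K³|A| ≈ 136.4722, |3A| = 28, inequality holds.


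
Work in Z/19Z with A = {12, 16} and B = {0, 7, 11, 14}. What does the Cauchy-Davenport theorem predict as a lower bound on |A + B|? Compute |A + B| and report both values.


Cauchy-Davenport: |A + B| ≥ min(p, |A| + |B| - 1) for A, B nonempty in Z/pZ.
|A| = 2, |B| = 4, p = 19.
CD lower bound = min(19, 2 + 4 - 1) = min(19, 5) = 5.
Compute A + B mod 19 directly:
a = 12: 12+0=12, 12+7=0, 12+11=4, 12+14=7
a = 16: 16+0=16, 16+7=4, 16+11=8, 16+14=11
A + B = {0, 4, 7, 8, 11, 12, 16}, so |A + B| = 7.
Verify: 7 ≥ 5? Yes ✓.

CD lower bound = 5, actual |A + B| = 7.


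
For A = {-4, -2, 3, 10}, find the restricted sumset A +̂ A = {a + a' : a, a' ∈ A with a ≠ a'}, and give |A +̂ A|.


Restricted sumset: A +̂ A = {a + a' : a ∈ A, a' ∈ A, a ≠ a'}.
Equivalently, take A + A and drop any sum 2a that is achievable ONLY as a + a for a ∈ A (i.e. sums representable only with equal summands).
Enumerate pairs (a, a') with a < a' (symmetric, so each unordered pair gives one sum; this covers all a ≠ a'):
  -4 + -2 = -6
  -4 + 3 = -1
  -4 + 10 = 6
  -2 + 3 = 1
  -2 + 10 = 8
  3 + 10 = 13
Collected distinct sums: {-6, -1, 1, 6, 8, 13}
|A +̂ A| = 6
(Reference bound: |A +̂ A| ≥ 2|A| - 3 for |A| ≥ 2, with |A| = 4 giving ≥ 5.)

|A +̂ A| = 6


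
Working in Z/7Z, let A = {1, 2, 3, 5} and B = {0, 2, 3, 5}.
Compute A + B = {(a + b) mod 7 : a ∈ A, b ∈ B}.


Work in Z/7Z: reduce every sum a + b modulo 7.
Enumerate all 16 pairs:
a = 1: 1+0=1, 1+2=3, 1+3=4, 1+5=6
a = 2: 2+0=2, 2+2=4, 2+3=5, 2+5=0
a = 3: 3+0=3, 3+2=5, 3+3=6, 3+5=1
a = 5: 5+0=5, 5+2=0, 5+3=1, 5+5=3
Distinct residues collected: {0, 1, 2, 3, 4, 5, 6}
|A + B| = 7 (out of 7 total residues).

A + B = {0, 1, 2, 3, 4, 5, 6}


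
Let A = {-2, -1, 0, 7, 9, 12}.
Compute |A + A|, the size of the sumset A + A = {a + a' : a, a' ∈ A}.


A + A = {a + a' : a, a' ∈ A}; |A| = 6.
General bounds: 2|A| - 1 ≤ |A + A| ≤ |A|(|A|+1)/2, i.e. 11 ≤ |A + A| ≤ 21.
Lower bound 2|A|-1 is attained iff A is an arithmetic progression.
Enumerate sums a + a' for a ≤ a' (symmetric, so this suffices):
a = -2: -2+-2=-4, -2+-1=-3, -2+0=-2, -2+7=5, -2+9=7, -2+12=10
a = -1: -1+-1=-2, -1+0=-1, -1+7=6, -1+9=8, -1+12=11
a = 0: 0+0=0, 0+7=7, 0+9=9, 0+12=12
a = 7: 7+7=14, 7+9=16, 7+12=19
a = 9: 9+9=18, 9+12=21
a = 12: 12+12=24
Distinct sums: {-4, -3, -2, -1, 0, 5, 6, 7, 8, 9, 10, 11, 12, 14, 16, 18, 19, 21, 24}
|A + A| = 19

|A + A| = 19


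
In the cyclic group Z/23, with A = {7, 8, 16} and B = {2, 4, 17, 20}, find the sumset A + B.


Work in Z/23Z: reduce every sum a + b modulo 23.
Enumerate all 12 pairs:
a = 7: 7+2=9, 7+4=11, 7+17=1, 7+20=4
a = 8: 8+2=10, 8+4=12, 8+17=2, 8+20=5
a = 16: 16+2=18, 16+4=20, 16+17=10, 16+20=13
Distinct residues collected: {1, 2, 4, 5, 9, 10, 11, 12, 13, 18, 20}
|A + B| = 11 (out of 23 total residues).

A + B = {1, 2, 4, 5, 9, 10, 11, 12, 13, 18, 20}


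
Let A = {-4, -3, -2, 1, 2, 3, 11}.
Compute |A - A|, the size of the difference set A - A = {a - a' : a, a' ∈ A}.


A - A = {a - a' : a, a' ∈ A}; |A| = 7.
Bounds: 2|A|-1 ≤ |A - A| ≤ |A|² - |A| + 1, i.e. 13 ≤ |A - A| ≤ 43.
Note: 0 ∈ A - A always (from a - a). The set is symmetric: if d ∈ A - A then -d ∈ A - A.
Enumerate nonzero differences d = a - a' with a > a' (then include -d):
Positive differences: {1, 2, 3, 4, 5, 6, 7, 8, 9, 10, 13, 14, 15}
Full difference set: {0} ∪ (positive diffs) ∪ (negative diffs).
|A - A| = 1 + 2·13 = 27 (matches direct enumeration: 27).

|A - A| = 27


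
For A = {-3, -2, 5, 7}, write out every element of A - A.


A - A = {a - a' : a, a' ∈ A}.
Compute a - a' for each ordered pair (a, a'):
a = -3: -3--3=0, -3--2=-1, -3-5=-8, -3-7=-10
a = -2: -2--3=1, -2--2=0, -2-5=-7, -2-7=-9
a = 5: 5--3=8, 5--2=7, 5-5=0, 5-7=-2
a = 7: 7--3=10, 7--2=9, 7-5=2, 7-7=0
Collecting distinct values (and noting 0 appears from a-a):
A - A = {-10, -9, -8, -7, -2, -1, 0, 1, 2, 7, 8, 9, 10}
|A - A| = 13

A - A = {-10, -9, -8, -7, -2, -1, 0, 1, 2, 7, 8, 9, 10}


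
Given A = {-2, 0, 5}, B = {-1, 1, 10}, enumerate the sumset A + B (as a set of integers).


A + B = {a + b : a ∈ A, b ∈ B}.
Enumerate all |A|·|B| = 3·3 = 9 pairs (a, b) and collect distinct sums.
a = -2: -2+-1=-3, -2+1=-1, -2+10=8
a = 0: 0+-1=-1, 0+1=1, 0+10=10
a = 5: 5+-1=4, 5+1=6, 5+10=15
Collecting distinct sums: A + B = {-3, -1, 1, 4, 6, 8, 10, 15}
|A + B| = 8

A + B = {-3, -1, 1, 4, 6, 8, 10, 15}


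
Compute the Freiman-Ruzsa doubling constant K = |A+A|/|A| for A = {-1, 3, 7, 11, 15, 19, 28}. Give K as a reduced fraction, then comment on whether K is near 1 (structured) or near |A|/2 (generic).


|A| = 7.
Compute A + A by enumerating all 49 pairs.
A + A = {-2, 2, 6, 10, 14, 18, 22, 26, 27, 30, 31, 34, 35, 38, 39, 43, 47, 56}, so |A + A| = 18.
K = |A + A| / |A| = 18/7 (already in lowest terms) ≈ 2.5714.
Reference: AP of size 7 gives K = 13/7 ≈ 1.8571; a fully generic set of size 7 gives K ≈ 4.0000.

|A| = 7, |A + A| = 18, K = 18/7.


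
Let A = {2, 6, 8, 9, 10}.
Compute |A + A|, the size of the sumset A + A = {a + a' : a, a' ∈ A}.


A + A = {a + a' : a, a' ∈ A}; |A| = 5.
General bounds: 2|A| - 1 ≤ |A + A| ≤ |A|(|A|+1)/2, i.e. 9 ≤ |A + A| ≤ 15.
Lower bound 2|A|-1 is attained iff A is an arithmetic progression.
Enumerate sums a + a' for a ≤ a' (symmetric, so this suffices):
a = 2: 2+2=4, 2+6=8, 2+8=10, 2+9=11, 2+10=12
a = 6: 6+6=12, 6+8=14, 6+9=15, 6+10=16
a = 8: 8+8=16, 8+9=17, 8+10=18
a = 9: 9+9=18, 9+10=19
a = 10: 10+10=20
Distinct sums: {4, 8, 10, 11, 12, 14, 15, 16, 17, 18, 19, 20}
|A + A| = 12

|A + A| = 12


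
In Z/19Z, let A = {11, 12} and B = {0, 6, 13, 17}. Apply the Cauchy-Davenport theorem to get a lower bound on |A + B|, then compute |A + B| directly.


Cauchy-Davenport: |A + B| ≥ min(p, |A| + |B| - 1) for A, B nonempty in Z/pZ.
|A| = 2, |B| = 4, p = 19.
CD lower bound = min(19, 2 + 4 - 1) = min(19, 5) = 5.
Compute A + B mod 19 directly:
a = 11: 11+0=11, 11+6=17, 11+13=5, 11+17=9
a = 12: 12+0=12, 12+6=18, 12+13=6, 12+17=10
A + B = {5, 6, 9, 10, 11, 12, 17, 18}, so |A + B| = 8.
Verify: 8 ≥ 5? Yes ✓.

CD lower bound = 5, actual |A + B| = 8.


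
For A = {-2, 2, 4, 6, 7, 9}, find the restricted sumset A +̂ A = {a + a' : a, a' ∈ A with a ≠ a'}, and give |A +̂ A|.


Restricted sumset: A +̂ A = {a + a' : a ∈ A, a' ∈ A, a ≠ a'}.
Equivalently, take A + A and drop any sum 2a that is achievable ONLY as a + a for a ∈ A (i.e. sums representable only with equal summands).
Enumerate pairs (a, a') with a < a' (symmetric, so each unordered pair gives one sum; this covers all a ≠ a'):
  -2 + 2 = 0
  -2 + 4 = 2
  -2 + 6 = 4
  -2 + 7 = 5
  -2 + 9 = 7
  2 + 4 = 6
  2 + 6 = 8
  2 + 7 = 9
  2 + 9 = 11
  4 + 6 = 10
  4 + 7 = 11
  4 + 9 = 13
  6 + 7 = 13
  6 + 9 = 15
  7 + 9 = 16
Collected distinct sums: {0, 2, 4, 5, 6, 7, 8, 9, 10, 11, 13, 15, 16}
|A +̂ A| = 13
(Reference bound: |A +̂ A| ≥ 2|A| - 3 for |A| ≥ 2, with |A| = 6 giving ≥ 9.)

|A +̂ A| = 13


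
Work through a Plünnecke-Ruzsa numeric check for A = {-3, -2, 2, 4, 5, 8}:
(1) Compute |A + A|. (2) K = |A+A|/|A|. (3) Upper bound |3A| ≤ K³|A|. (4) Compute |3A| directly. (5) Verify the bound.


|A| = 6.
Step 1: Compute A + A by enumerating all 36 pairs.
A + A = {-6, -5, -4, -1, 0, 1, 2, 3, 4, 5, 6, 7, 8, 9, 10, 12, 13, 16}, so |A + A| = 18.
Step 2: Doubling constant K = |A + A|/|A| = 18/6 = 18/6 ≈ 3.0000.
Step 3: Plünnecke-Ruzsa gives |3A| ≤ K³·|A| = (3.0000)³ · 6 ≈ 162.0000.
Step 4: Compute 3A = A + A + A directly by enumerating all triples (a,b,c) ∈ A³; |3A| = 30.
Step 5: Check 30 ≤ 162.0000? Yes ✓.

K = 18/6, Plünnecke-Ruzsa bound K³|A| ≈ 162.0000, |3A| = 30, inequality holds.


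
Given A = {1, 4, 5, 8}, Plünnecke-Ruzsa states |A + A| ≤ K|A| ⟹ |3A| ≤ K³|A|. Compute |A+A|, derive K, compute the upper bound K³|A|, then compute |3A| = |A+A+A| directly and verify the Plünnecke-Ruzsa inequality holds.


|A| = 4.
Step 1: Compute A + A by enumerating all 16 pairs.
A + A = {2, 5, 6, 8, 9, 10, 12, 13, 16}, so |A + A| = 9.
Step 2: Doubling constant K = |A + A|/|A| = 9/4 = 9/4 ≈ 2.2500.
Step 3: Plünnecke-Ruzsa gives |3A| ≤ K³·|A| = (2.2500)³ · 4 ≈ 45.5625.
Step 4: Compute 3A = A + A + A directly by enumerating all triples (a,b,c) ∈ A³; |3A| = 16.
Step 5: Check 16 ≤ 45.5625? Yes ✓.

K = 9/4, Plünnecke-Ruzsa bound K³|A| ≈ 45.5625, |3A| = 16, inequality holds.


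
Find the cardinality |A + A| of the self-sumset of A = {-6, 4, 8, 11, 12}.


A + A = {a + a' : a, a' ∈ A}; |A| = 5.
General bounds: 2|A| - 1 ≤ |A + A| ≤ |A|(|A|+1)/2, i.e. 9 ≤ |A + A| ≤ 15.
Lower bound 2|A|-1 is attained iff A is an arithmetic progression.
Enumerate sums a + a' for a ≤ a' (symmetric, so this suffices):
a = -6: -6+-6=-12, -6+4=-2, -6+8=2, -6+11=5, -6+12=6
a = 4: 4+4=8, 4+8=12, 4+11=15, 4+12=16
a = 8: 8+8=16, 8+11=19, 8+12=20
a = 11: 11+11=22, 11+12=23
a = 12: 12+12=24
Distinct sums: {-12, -2, 2, 5, 6, 8, 12, 15, 16, 19, 20, 22, 23, 24}
|A + A| = 14

|A + A| = 14


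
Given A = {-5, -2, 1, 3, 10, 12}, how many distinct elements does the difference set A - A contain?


A - A = {a - a' : a, a' ∈ A}; |A| = 6.
Bounds: 2|A|-1 ≤ |A - A| ≤ |A|² - |A| + 1, i.e. 11 ≤ |A - A| ≤ 31.
Note: 0 ∈ A - A always (from a - a). The set is symmetric: if d ∈ A - A then -d ∈ A - A.
Enumerate nonzero differences d = a - a' with a > a' (then include -d):
Positive differences: {2, 3, 5, 6, 7, 8, 9, 11, 12, 14, 15, 17}
Full difference set: {0} ∪ (positive diffs) ∪ (negative diffs).
|A - A| = 1 + 2·12 = 25 (matches direct enumeration: 25).

|A - A| = 25


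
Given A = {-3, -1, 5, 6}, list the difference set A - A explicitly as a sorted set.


A - A = {a - a' : a, a' ∈ A}.
Compute a - a' for each ordered pair (a, a'):
a = -3: -3--3=0, -3--1=-2, -3-5=-8, -3-6=-9
a = -1: -1--3=2, -1--1=0, -1-5=-6, -1-6=-7
a = 5: 5--3=8, 5--1=6, 5-5=0, 5-6=-1
a = 6: 6--3=9, 6--1=7, 6-5=1, 6-6=0
Collecting distinct values (and noting 0 appears from a-a):
A - A = {-9, -8, -7, -6, -2, -1, 0, 1, 2, 6, 7, 8, 9}
|A - A| = 13

A - A = {-9, -8, -7, -6, -2, -1, 0, 1, 2, 6, 7, 8, 9}


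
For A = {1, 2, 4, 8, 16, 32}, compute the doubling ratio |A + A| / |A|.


|A| = 6.
Compute A + A by enumerating all 36 pairs.
A + A = {2, 3, 4, 5, 6, 8, 9, 10, 12, 16, 17, 18, 20, 24, 32, 33, 34, 36, 40, 48, 64}, so |A + A| = 21.
K = |A + A| / |A| = 21/6 = 7/2 ≈ 3.5000.
Reference: AP of size 6 gives K = 11/6 ≈ 1.8333; a fully generic set of size 6 gives K ≈ 3.5000.

|A| = 6, |A + A| = 21, K = 21/6 = 7/2.


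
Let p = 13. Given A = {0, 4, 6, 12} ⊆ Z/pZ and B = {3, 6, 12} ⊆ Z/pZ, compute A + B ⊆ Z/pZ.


Work in Z/13Z: reduce every sum a + b modulo 13.
Enumerate all 12 pairs:
a = 0: 0+3=3, 0+6=6, 0+12=12
a = 4: 4+3=7, 4+6=10, 4+12=3
a = 6: 6+3=9, 6+6=12, 6+12=5
a = 12: 12+3=2, 12+6=5, 12+12=11
Distinct residues collected: {2, 3, 5, 6, 7, 9, 10, 11, 12}
|A + B| = 9 (out of 13 total residues).

A + B = {2, 3, 5, 6, 7, 9, 10, 11, 12}


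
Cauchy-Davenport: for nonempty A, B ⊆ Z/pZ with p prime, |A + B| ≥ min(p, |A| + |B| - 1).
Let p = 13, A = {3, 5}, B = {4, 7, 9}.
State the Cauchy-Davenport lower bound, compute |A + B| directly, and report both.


Cauchy-Davenport: |A + B| ≥ min(p, |A| + |B| - 1) for A, B nonempty in Z/pZ.
|A| = 2, |B| = 3, p = 13.
CD lower bound = min(13, 2 + 3 - 1) = min(13, 4) = 4.
Compute A + B mod 13 directly:
a = 3: 3+4=7, 3+7=10, 3+9=12
a = 5: 5+4=9, 5+7=12, 5+9=1
A + B = {1, 7, 9, 10, 12}, so |A + B| = 5.
Verify: 5 ≥ 4? Yes ✓.

CD lower bound = 4, actual |A + B| = 5.


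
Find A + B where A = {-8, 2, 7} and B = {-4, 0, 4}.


A + B = {a + b : a ∈ A, b ∈ B}.
Enumerate all |A|·|B| = 3·3 = 9 pairs (a, b) and collect distinct sums.
a = -8: -8+-4=-12, -8+0=-8, -8+4=-4
a = 2: 2+-4=-2, 2+0=2, 2+4=6
a = 7: 7+-4=3, 7+0=7, 7+4=11
Collecting distinct sums: A + B = {-12, -8, -4, -2, 2, 3, 6, 7, 11}
|A + B| = 9

A + B = {-12, -8, -4, -2, 2, 3, 6, 7, 11}


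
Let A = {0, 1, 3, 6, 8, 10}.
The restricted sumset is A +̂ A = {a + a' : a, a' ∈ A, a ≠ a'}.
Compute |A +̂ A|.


Restricted sumset: A +̂ A = {a + a' : a ∈ A, a' ∈ A, a ≠ a'}.
Equivalently, take A + A and drop any sum 2a that is achievable ONLY as a + a for a ∈ A (i.e. sums representable only with equal summands).
Enumerate pairs (a, a') with a < a' (symmetric, so each unordered pair gives one sum; this covers all a ≠ a'):
  0 + 1 = 1
  0 + 3 = 3
  0 + 6 = 6
  0 + 8 = 8
  0 + 10 = 10
  1 + 3 = 4
  1 + 6 = 7
  1 + 8 = 9
  1 + 10 = 11
  3 + 6 = 9
  3 + 8 = 11
  3 + 10 = 13
  6 + 8 = 14
  6 + 10 = 16
  8 + 10 = 18
Collected distinct sums: {1, 3, 4, 6, 7, 8, 9, 10, 11, 13, 14, 16, 18}
|A +̂ A| = 13
(Reference bound: |A +̂ A| ≥ 2|A| - 3 for |A| ≥ 2, with |A| = 6 giving ≥ 9.)

|A +̂ A| = 13


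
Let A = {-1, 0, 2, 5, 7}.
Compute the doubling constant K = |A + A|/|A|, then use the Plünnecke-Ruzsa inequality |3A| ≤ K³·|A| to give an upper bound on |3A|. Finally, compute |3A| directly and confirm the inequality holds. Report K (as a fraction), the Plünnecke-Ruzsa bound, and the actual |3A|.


|A| = 5.
Step 1: Compute A + A by enumerating all 25 pairs.
A + A = {-2, -1, 0, 1, 2, 4, 5, 6, 7, 9, 10, 12, 14}, so |A + A| = 13.
Step 2: Doubling constant K = |A + A|/|A| = 13/5 = 13/5 ≈ 2.6000.
Step 3: Plünnecke-Ruzsa gives |3A| ≤ K³·|A| = (2.6000)³ · 5 ≈ 87.8800.
Step 4: Compute 3A = A + A + A directly by enumerating all triples (a,b,c) ∈ A³; |3A| = 23.
Step 5: Check 23 ≤ 87.8800? Yes ✓.

K = 13/5, Plünnecke-Ruzsa bound K³|A| ≈ 87.8800, |3A| = 23, inequality holds.


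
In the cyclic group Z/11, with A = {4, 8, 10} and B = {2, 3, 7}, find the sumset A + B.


Work in Z/11Z: reduce every sum a + b modulo 11.
Enumerate all 9 pairs:
a = 4: 4+2=6, 4+3=7, 4+7=0
a = 8: 8+2=10, 8+3=0, 8+7=4
a = 10: 10+2=1, 10+3=2, 10+7=6
Distinct residues collected: {0, 1, 2, 4, 6, 7, 10}
|A + B| = 7 (out of 11 total residues).

A + B = {0, 1, 2, 4, 6, 7, 10}


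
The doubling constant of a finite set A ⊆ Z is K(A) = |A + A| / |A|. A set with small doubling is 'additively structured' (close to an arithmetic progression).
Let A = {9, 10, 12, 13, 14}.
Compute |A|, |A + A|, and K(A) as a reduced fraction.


|A| = 5.
Compute A + A by enumerating all 25 pairs.
A + A = {18, 19, 20, 21, 22, 23, 24, 25, 26, 27, 28}, so |A + A| = 11.
K = |A + A| / |A| = 11/5 (already in lowest terms) ≈ 2.2000.
Reference: AP of size 5 gives K = 9/5 ≈ 1.8000; a fully generic set of size 5 gives K ≈ 3.0000.

|A| = 5, |A + A| = 11, K = 11/5.


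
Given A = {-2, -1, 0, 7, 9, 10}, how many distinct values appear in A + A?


A + A = {a + a' : a, a' ∈ A}; |A| = 6.
General bounds: 2|A| - 1 ≤ |A + A| ≤ |A|(|A|+1)/2, i.e. 11 ≤ |A + A| ≤ 21.
Lower bound 2|A|-1 is attained iff A is an arithmetic progression.
Enumerate sums a + a' for a ≤ a' (symmetric, so this suffices):
a = -2: -2+-2=-4, -2+-1=-3, -2+0=-2, -2+7=5, -2+9=7, -2+10=8
a = -1: -1+-1=-2, -1+0=-1, -1+7=6, -1+9=8, -1+10=9
a = 0: 0+0=0, 0+7=7, 0+9=9, 0+10=10
a = 7: 7+7=14, 7+9=16, 7+10=17
a = 9: 9+9=18, 9+10=19
a = 10: 10+10=20
Distinct sums: {-4, -3, -2, -1, 0, 5, 6, 7, 8, 9, 10, 14, 16, 17, 18, 19, 20}
|A + A| = 17

|A + A| = 17


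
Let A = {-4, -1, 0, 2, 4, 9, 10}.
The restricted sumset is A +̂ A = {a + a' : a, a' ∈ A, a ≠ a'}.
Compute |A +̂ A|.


Restricted sumset: A +̂ A = {a + a' : a ∈ A, a' ∈ A, a ≠ a'}.
Equivalently, take A + A and drop any sum 2a that is achievable ONLY as a + a for a ∈ A (i.e. sums representable only with equal summands).
Enumerate pairs (a, a') with a < a' (symmetric, so each unordered pair gives one sum; this covers all a ≠ a'):
  -4 + -1 = -5
  -4 + 0 = -4
  -4 + 2 = -2
  -4 + 4 = 0
  -4 + 9 = 5
  -4 + 10 = 6
  -1 + 0 = -1
  -1 + 2 = 1
  -1 + 4 = 3
  -1 + 9 = 8
  -1 + 10 = 9
  0 + 2 = 2
  0 + 4 = 4
  0 + 9 = 9
  0 + 10 = 10
  2 + 4 = 6
  2 + 9 = 11
  2 + 10 = 12
  4 + 9 = 13
  4 + 10 = 14
  9 + 10 = 19
Collected distinct sums: {-5, -4, -2, -1, 0, 1, 2, 3, 4, 5, 6, 8, 9, 10, 11, 12, 13, 14, 19}
|A +̂ A| = 19
(Reference bound: |A +̂ A| ≥ 2|A| - 3 for |A| ≥ 2, with |A| = 7 giving ≥ 11.)

|A +̂ A| = 19


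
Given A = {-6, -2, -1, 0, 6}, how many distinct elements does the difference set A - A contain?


A - A = {a - a' : a, a' ∈ A}; |A| = 5.
Bounds: 2|A|-1 ≤ |A - A| ≤ |A|² - |A| + 1, i.e. 9 ≤ |A - A| ≤ 21.
Note: 0 ∈ A - A always (from a - a). The set is symmetric: if d ∈ A - A then -d ∈ A - A.
Enumerate nonzero differences d = a - a' with a > a' (then include -d):
Positive differences: {1, 2, 4, 5, 6, 7, 8, 12}
Full difference set: {0} ∪ (positive diffs) ∪ (negative diffs).
|A - A| = 1 + 2·8 = 17 (matches direct enumeration: 17).

|A - A| = 17


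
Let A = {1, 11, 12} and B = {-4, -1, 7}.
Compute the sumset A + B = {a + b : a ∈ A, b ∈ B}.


A + B = {a + b : a ∈ A, b ∈ B}.
Enumerate all |A|·|B| = 3·3 = 9 pairs (a, b) and collect distinct sums.
a = 1: 1+-4=-3, 1+-1=0, 1+7=8
a = 11: 11+-4=7, 11+-1=10, 11+7=18
a = 12: 12+-4=8, 12+-1=11, 12+7=19
Collecting distinct sums: A + B = {-3, 0, 7, 8, 10, 11, 18, 19}
|A + B| = 8

A + B = {-3, 0, 7, 8, 10, 11, 18, 19}


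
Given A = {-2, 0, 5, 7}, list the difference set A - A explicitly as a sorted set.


A - A = {a - a' : a, a' ∈ A}.
Compute a - a' for each ordered pair (a, a'):
a = -2: -2--2=0, -2-0=-2, -2-5=-7, -2-7=-9
a = 0: 0--2=2, 0-0=0, 0-5=-5, 0-7=-7
a = 5: 5--2=7, 5-0=5, 5-5=0, 5-7=-2
a = 7: 7--2=9, 7-0=7, 7-5=2, 7-7=0
Collecting distinct values (and noting 0 appears from a-a):
A - A = {-9, -7, -5, -2, 0, 2, 5, 7, 9}
|A - A| = 9

A - A = {-9, -7, -5, -2, 0, 2, 5, 7, 9}
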